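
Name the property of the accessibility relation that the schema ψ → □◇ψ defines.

Symmetry

Suppose ψ→□◇ψ is valid. Take Rxy and set V(ψ)={x}. Then ψ at x, so □◇ψ at x, so ◇ψ at y, so some z with Ryz has ψ; z=x, i.e. Ryx.
The converse is a direct semantic check.
Frame condition: ∀x ∀y (Rxy → Ryx).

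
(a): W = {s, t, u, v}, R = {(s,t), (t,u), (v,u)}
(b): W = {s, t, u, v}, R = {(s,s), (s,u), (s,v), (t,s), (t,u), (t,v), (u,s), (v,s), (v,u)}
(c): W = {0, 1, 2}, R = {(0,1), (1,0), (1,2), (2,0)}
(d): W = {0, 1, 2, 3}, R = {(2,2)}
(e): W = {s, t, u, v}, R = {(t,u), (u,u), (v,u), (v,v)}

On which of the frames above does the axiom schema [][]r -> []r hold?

Frame correspondent (Sahlqvist): forall x forall y (Rxy -> exists z (Rxz & Rzy)) — i.e. density.
(a): fails — Rtu but no z with Rtz and Rzu.
(b): holds.
(c): fails — R12 but no z with R1z and Rz2.
(d): holds.
(e): holds.
Valid on: (b), (d), (e).

(b), (d), (e)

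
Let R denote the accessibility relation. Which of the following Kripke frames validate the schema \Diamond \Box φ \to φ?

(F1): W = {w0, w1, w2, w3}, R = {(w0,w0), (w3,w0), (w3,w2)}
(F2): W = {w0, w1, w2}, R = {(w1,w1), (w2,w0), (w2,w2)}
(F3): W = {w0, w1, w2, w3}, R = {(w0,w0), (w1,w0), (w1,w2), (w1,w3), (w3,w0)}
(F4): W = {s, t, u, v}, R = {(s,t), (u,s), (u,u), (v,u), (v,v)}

Frame correspondent (Sahlqvist): \forall x \forall y (Rxy \to Ryx) — i.e. symmetry.
(F1): fails — Rw3w2 but not Rw2w3.
(F2): fails — Rw2w0 but not Rw0w2.
(F3): fails — Rw1w2 but not Rw2w1.
(F4): fails — Rus but not Rsu.
Valid on no frame.

none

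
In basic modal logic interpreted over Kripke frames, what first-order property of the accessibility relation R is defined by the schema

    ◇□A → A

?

symmetry

This is a form of the B axiom.
It corresponds to symmetry: ∀x ∀y (Rxy → Ryx).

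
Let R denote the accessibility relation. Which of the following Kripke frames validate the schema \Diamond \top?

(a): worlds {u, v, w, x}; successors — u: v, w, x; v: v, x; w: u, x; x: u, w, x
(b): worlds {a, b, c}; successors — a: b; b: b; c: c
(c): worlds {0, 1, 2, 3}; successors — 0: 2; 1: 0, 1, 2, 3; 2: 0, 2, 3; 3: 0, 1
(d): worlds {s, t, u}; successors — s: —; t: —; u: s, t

(a), (b), (c)

The schema corresponds to seriality: \forall x \exists y Rxy.
(a): ✓.
(b): ✓.
(c): ✓.
(d): fails — world s has no successor.
Valid on: (a), (b), (c).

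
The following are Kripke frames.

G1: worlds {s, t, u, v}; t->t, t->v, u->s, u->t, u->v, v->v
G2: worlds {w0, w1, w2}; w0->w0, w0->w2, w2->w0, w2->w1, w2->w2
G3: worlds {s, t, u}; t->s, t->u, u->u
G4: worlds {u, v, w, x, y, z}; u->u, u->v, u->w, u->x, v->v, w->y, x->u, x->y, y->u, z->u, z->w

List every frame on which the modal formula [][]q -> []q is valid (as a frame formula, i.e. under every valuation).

Frame correspondent (Sahlqvist): forall x forall y (Rxy -> exists z (Rxz & Rzy)) — i.e. density.
G1: fails — Rus but no z with Ruz and Rzs.
G2: satisfies the condition.
G3: fails — Rts but no z with Rtz and Rzs.
G4: fails — Rwy but no t with Rwt and Rty.
Valid on: G2.

G2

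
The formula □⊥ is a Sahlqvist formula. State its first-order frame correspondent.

Emptiness of R

□⊥ is valid iff no world has any successor (otherwise □⊥ fails at any world with one).
The converse is a direct semantic check.
Frame condition: ∀x ∀y ¬Rxy.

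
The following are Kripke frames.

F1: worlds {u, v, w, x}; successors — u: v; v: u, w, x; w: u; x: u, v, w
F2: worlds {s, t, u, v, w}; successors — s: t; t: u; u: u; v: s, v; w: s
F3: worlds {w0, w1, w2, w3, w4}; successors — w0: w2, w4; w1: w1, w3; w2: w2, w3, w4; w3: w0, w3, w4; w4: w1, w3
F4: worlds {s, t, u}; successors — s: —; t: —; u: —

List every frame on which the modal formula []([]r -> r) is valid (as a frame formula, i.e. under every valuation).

F4

Frame correspondent (Sahlqvist): forall x forall y (Rxy -> Ryy) — i.e. shift-reflexivity.
F1: fails — Ruv but not Rvv.
F2: fails — Rvs but not Rss.
F3: fails — Rw0w4 but not Rw4w4.
F4: condition met.
Valid on: F4.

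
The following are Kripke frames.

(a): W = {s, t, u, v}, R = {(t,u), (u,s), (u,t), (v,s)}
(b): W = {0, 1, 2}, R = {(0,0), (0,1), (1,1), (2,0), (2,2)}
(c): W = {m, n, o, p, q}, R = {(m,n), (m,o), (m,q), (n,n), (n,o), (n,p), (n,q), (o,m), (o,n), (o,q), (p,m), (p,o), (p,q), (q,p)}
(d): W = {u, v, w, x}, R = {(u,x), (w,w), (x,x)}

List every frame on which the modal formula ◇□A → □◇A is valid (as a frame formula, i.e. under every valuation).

(b), (d)

This is the axiom for convergence; its first-order frame correspondent is ∀x ∀y ∀z (Rxy ∧ Rxz → ∃w (Ryw ∧ Rzw)).
(a): fails — Rus and Rus but s and s have no common successor.
(b): satisfies the condition.
(c): fails — Rmo and Rmq but o and q have no common successor.
(d): satisfies the condition.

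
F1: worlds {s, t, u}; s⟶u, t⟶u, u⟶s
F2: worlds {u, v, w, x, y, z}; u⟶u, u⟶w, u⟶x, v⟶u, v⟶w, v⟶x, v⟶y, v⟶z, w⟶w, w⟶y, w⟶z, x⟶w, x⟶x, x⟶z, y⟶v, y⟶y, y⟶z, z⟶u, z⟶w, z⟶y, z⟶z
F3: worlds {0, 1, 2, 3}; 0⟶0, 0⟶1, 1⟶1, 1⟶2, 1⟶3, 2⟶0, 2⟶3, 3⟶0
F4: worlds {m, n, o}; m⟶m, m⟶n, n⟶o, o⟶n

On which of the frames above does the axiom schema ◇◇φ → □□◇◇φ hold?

F1

This is the axiom for a generalized confluence (Geach) condition; its first-order frame correspondent is ∀x ∀y ∀z ((xR²y ∧ xR²z) → ∃w (y = w ∧ zR²w)).
F1: satisfies the condition.
F2: fails — uR²x, uR²w but no t with x=t and wR²t.
F3: fails — 0R²2, 0R²2 but no w with 2=w and 2R²w.
F4: fails — mR²m, mR²n but no w with m=w and nR²w.
Valid on: F1.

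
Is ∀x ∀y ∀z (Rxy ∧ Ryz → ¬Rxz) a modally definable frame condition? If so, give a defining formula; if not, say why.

Any modally definable frame class is closed under surjective bounded morphisms.
The 5-cycle (worlds a,b,c,d,e with a→b→c→d→e→a) is intransitive. Mapping every world to a single reflexive point • is a surjective bounded morphism; the reflexive point is not intransitive (R••∧R•• but R••).
So no modal formula (or set of formulas) defines exactly the intransitive frames.

No — not modally definable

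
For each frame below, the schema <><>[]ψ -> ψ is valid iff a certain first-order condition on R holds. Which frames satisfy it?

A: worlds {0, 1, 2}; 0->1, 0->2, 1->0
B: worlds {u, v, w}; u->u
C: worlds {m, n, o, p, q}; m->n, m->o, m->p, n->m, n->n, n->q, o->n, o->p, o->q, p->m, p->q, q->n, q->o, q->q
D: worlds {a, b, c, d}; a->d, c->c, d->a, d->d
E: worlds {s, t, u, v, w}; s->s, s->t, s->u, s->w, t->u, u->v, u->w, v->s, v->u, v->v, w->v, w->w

B

The schema corresponds to a generalized confluence (Geach) condition: forall x forall y (x R^2 y -> exists w (yRw & x = w)).
A: fails — 0R²0 but no w with 0Rw and 0=w.
B: satisfies the condition.
C: fails — mR²m but no w with mRw and m=w.
D: fails — aR²a but no w with aRw and a=w.
E: fails — sR²t but no w* with tRw* and s=w*.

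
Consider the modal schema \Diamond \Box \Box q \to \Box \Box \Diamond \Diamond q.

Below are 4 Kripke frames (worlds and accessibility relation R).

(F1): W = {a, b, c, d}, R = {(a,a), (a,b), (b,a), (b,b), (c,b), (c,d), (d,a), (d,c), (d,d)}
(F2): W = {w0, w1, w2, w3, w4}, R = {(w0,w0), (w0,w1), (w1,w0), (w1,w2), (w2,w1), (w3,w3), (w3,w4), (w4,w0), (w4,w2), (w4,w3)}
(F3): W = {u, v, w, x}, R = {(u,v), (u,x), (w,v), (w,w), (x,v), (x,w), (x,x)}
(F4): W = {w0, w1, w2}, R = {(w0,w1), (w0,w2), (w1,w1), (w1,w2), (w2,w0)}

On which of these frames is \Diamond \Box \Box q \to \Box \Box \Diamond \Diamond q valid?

Frame correspondent (Sahlqvist): \forall x \forall y \forall z ((xRy \wedge x R^2 z) \to \exists w (y R^2 w \wedge z R^2 w)) — i.e. a generalized confluence (Geach) condition.
(F1): condition met.
(F2): condition met.
(F3): fails — uRv, uR²v but no t with vR²t and vR²t.
(F4): condition met.
Valid on: (F1), (F2), (F4).

(F1), (F2), (F4)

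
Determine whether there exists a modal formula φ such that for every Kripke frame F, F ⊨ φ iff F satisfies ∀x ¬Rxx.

Not modally definable

Modal frame validity is preserved under surjective bounded morphisms.
The 5-cycle (worlds a,b,c,d,e with a→b→c→d→e→a) is irreflexive, and the map sending every world to a single reflexive point • is a surjective bounded morphism (forth: every edge maps to (•,•); back: every world has a successor). So any modal formula valid on the 5-cycle is also valid on the reflexive point, which is not irreflexive.
So the class is not modally definable.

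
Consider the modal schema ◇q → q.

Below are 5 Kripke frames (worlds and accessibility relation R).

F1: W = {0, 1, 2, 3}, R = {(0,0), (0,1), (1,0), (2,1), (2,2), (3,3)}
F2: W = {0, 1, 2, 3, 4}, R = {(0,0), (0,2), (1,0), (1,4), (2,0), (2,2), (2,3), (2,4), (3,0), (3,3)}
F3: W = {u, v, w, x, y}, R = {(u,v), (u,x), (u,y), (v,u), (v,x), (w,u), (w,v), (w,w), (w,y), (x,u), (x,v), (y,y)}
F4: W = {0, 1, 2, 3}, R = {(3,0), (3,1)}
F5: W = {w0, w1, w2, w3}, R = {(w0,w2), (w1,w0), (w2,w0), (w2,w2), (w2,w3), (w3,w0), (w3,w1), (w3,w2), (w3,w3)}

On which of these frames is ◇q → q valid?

This is the axiom for a generalized confluence (Geach) condition; its first-order frame correspondent is ∀x ∀y (xRy → ∃w (y = w ∧ x = w)).
F1: fails — 0R1 but 1 ≠ 0.
F2: fails — 0R2 but 2 ≠ 0.
F3: fails — uRv but v ≠ u.
F4: fails — 3R0 but 0 ≠ 3.
F5: fails — w0Rw2 but w2 ≠ w0.
Valid on no frame.

none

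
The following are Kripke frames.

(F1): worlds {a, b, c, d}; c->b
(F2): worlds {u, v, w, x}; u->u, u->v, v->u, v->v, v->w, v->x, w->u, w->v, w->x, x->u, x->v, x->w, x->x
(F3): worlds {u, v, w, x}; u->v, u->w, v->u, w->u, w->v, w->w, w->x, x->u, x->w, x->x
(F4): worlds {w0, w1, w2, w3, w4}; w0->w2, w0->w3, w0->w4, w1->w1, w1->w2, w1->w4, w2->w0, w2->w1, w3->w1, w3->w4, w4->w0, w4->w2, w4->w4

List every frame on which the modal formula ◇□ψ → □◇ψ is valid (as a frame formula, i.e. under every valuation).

The schema corresponds to convergence: ∀x ∀y ∀z (Rxy ∧ Rxz → ∃w (Ryw ∧ Rzw)).
(F1): fails — Rcb and Rcb but b and b have no common successor.
(F2): condition met.
(F3): fails — Rwu and Rwv but u and v have no common successor.
(F4): fails — Rw4w2 and Rw4w0 but w2 and w0 have no common successor.
Valid on: (F2).

(F2)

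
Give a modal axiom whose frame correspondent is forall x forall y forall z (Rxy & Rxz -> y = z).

The condition is partial functionality. The CD schema ◇p → □p defines it.
Suppose ◇p→□p is valid. Take Rxy, Rxz and set V(p)={y}. Then ◇p at x, so □p at x, so p at z, i.e. z=y.

◇p → □p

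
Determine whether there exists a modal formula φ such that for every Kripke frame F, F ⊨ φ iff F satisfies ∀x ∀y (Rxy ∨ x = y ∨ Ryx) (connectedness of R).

Any modally definable frame class is closed under disjoint unions.
Take 3 disjoint single-world reflexive frames: each is trivially connected, but their disjoint union has 3 worlds with no edge between distinct components, so it is not connected.
So no modal formula (or set of formulas) defines exactly the connected frames.

Not definable by any modal formula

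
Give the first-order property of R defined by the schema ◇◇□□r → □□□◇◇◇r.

∀x ∀y ∀z ((xR²y ∧ xR³z) → ∃w (yR²w ∧ zR³w))

This is a Sahlqvist (Geach-type) schema ◇^2□^2r → □^3◇^3r.
Minimal-valuation argument: fix x; take any y with xR^2y and any z with xR^3z. Set V(r) to the set of worlds R-reachable from y in exactly 2 steps. Then □^2r holds at y, so the antecedent holds at x; validity forces ◇^3r at z, giving a w with zR^3w and yR^2w.
First-order correspondent: ∀x ∀y ∀z ((xR²y ∧ xR³z) → ∃w (yR²w ∧ zR³w)).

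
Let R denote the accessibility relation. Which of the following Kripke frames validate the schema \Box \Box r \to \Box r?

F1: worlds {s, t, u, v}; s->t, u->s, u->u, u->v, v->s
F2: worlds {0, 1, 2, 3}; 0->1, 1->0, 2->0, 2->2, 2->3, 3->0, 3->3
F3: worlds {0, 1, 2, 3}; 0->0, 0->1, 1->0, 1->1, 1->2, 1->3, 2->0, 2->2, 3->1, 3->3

The schema corresponds to density: \forall x \forall y (Rxy \to \exists z (Rxz \wedge Rzy)).
F1: fails — Rvs but no z with Rvz and Rzs.
F2: fails — R10 but no z with R1z and Rz0.
F3: ✓.
Valid on: F3.

F3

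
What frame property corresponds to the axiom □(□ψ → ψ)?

This is the T□ axiom.
It corresponds to shift-reflexivity: ∀x ∀y (Rxy → Ryy).

shift-reflexivity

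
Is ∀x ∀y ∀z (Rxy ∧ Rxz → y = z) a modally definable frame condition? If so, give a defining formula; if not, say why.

Yes: it is partial functionality, defined by the CD schema ◇p → □p.

Definable; ◇p → □p defines it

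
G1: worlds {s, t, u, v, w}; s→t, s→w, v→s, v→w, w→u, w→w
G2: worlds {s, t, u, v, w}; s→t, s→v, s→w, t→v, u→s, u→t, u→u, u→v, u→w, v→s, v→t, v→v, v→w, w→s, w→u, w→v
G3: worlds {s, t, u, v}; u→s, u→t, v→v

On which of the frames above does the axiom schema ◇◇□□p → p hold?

G3

Frame correspondent (Sahlqvist): ∀x ∀y (xR²y → ∃w (yR²w ∧ x = w)) — i.e. a generalized confluence (Geach) condition.
G1: fails — sR²u but no w* with uR²w* and s=w*.
G2: fails — uR²t but no w* with tR²w* and u=w*.
G3: condition met.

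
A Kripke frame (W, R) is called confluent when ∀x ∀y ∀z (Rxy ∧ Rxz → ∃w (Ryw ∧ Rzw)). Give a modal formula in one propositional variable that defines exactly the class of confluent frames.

◇□r → □◇r

The condition is convergence. The .2 schema ◇□r → □◇r defines it.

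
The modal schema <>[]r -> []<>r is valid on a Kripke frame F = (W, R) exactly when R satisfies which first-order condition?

Convergence

Suppose ◇□r→□◇r is valid. Take Rxy, Rxz and set V(r)={w : Ryw}. Then □r at y so ◇□r at x, so □◇r at x, so ◇r at z, giving w with Rzw and Ryw.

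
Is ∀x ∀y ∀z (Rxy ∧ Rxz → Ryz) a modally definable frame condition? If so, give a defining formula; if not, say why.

Definable; ◇r → □◇r defines it

Yes: it is the Euclidean property, defined by the 5 schema ◇r → □◇r.
Suppose ◇r→□◇r is valid. Take Rxy, Rxz and set V(r)={y}. Then ◇r at x, so □◇r at x, so ◇r at z, so some w with Rzw has r; w=y, i.e. Rzy. By symmetry of the argument, Ryz.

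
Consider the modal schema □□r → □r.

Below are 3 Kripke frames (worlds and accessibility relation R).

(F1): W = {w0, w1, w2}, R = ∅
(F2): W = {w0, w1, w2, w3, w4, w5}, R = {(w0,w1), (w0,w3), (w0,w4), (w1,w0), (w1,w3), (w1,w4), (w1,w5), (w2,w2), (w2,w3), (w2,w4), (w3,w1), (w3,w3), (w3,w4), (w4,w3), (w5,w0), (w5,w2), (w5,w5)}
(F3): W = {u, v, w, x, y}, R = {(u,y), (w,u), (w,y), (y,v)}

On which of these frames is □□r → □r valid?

(F1), (F2)

Frame correspondent (Sahlqvist): ∀x ∀y (Rxy → ∃z (Rxz ∧ Rzy)) — i.e. density.
(F1): satisfies the condition.
(F2): satisfies the condition.
(F3): fails — Rwu but no z with Rwz and Rzu.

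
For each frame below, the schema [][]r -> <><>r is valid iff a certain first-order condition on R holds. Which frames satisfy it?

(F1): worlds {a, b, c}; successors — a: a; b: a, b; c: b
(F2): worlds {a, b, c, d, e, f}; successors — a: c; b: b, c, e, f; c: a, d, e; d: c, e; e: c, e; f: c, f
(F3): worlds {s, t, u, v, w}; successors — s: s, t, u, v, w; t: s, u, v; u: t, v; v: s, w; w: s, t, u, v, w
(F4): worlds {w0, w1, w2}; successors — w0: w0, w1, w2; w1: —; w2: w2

Frame correspondent (Sahlqvist): forall x exists w (x R^2 w & x R^2 w) — i.e. a generalized confluence (Geach) condition.
(F1): ✓.
(F2): ✓.
(F3): ✓.
(F4): fails — at w1 but no w with w1R²w and w1R²w.
Valid on: (F1), (F2), (F3).

(F1), (F2), (F3)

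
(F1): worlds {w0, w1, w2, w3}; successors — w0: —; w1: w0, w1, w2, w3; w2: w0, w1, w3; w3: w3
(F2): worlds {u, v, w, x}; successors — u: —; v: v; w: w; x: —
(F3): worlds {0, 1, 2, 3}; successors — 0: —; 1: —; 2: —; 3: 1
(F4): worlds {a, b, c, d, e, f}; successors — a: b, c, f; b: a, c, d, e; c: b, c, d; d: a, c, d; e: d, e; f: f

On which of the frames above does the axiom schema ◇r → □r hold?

The schema corresponds to partial functionality: ∀x ∀y ∀z (Rxy ∧ Rxz → y = z).
(F1): fails — w1 sees both w0 and w1.
(F2): condition met.
(F3): condition met.
(F4): fails — a sees both b and c.

(F2), (F3)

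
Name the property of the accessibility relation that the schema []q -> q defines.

Suppose □q→q is valid. At any x set V(q)={w : Rxw}. Then □q holds at x, so q holds at x, i.e. Rxx.

reflexivity: forall x Rxx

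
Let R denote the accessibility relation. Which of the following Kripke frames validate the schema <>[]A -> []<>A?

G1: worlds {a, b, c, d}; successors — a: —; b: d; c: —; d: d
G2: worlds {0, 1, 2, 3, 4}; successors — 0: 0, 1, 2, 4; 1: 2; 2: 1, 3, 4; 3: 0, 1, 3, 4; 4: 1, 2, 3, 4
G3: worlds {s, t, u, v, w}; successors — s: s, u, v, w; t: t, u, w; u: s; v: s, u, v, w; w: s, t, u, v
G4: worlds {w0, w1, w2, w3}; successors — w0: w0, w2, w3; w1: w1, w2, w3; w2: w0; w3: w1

G1

The schema corresponds to convergence: forall x forall y forall z (Rxy & Rxz -> exists w (Ryw & Rzw)).
G1: condition met.
G2: fails — R02 and R01 but 2 and 1 have no common successor.
G3: fails — Rtt and Rtu but t and u have no common successor.
G4: fails — Rw0w2 and Rw0w3 but w2 and w3 have no common successor.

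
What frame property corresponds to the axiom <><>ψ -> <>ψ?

This is a form of the 4 axiom.
Its frame correspondent is transitivity — forall x forall y forall z (Rxy & Ryz -> Rxz).

transitivity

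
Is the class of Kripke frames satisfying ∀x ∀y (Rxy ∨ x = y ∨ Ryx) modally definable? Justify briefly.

No — not modally definable

Any modally definable frame class is closed under disjoint unions.
Take 3 disjoint single-world reflexive frames: each is trivially connected, but their disjoint union has 3 worlds with no edge between distinct components, so it is not connected.
So the class is not modally definable.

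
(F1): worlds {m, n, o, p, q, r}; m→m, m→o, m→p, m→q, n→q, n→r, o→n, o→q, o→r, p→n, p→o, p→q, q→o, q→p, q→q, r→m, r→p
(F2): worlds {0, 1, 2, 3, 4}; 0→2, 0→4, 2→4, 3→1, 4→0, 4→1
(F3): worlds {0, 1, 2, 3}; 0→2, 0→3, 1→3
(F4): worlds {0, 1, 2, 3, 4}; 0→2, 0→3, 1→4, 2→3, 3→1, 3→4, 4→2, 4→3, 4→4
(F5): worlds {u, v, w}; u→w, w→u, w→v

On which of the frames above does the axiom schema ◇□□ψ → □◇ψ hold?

The schema corresponds to a generalized confluence (Geach) condition: ∀x ∀y ∀z ((xRy ∧ xRz) → ∃w (yR²w ∧ zRw)).
(F1): ✓.
(F2): fails — 0R2, 0R2 but no w with 2R²w and 2Rw.
(F3): fails — 0R2, 0R2 but no w with 2R²w and 2Rw.
(F4): fails — 0R2, 0R2 but no w with 2R²w and 2Rw.
(F5): fails — uRw, uRw but no t with wR²t and wRt.
Valid on: (F1).

(F1)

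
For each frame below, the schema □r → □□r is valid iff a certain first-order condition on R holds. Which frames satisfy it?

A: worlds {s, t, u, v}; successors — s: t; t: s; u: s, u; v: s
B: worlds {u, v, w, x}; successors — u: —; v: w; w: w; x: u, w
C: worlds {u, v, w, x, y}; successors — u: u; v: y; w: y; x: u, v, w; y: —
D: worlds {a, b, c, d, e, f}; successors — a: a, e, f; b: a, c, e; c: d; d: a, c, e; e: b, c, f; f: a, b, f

The schema corresponds to transitivity: ∀x ∀y ∀z (Rxy ∧ Ryz → Rxz).
A: fails — Rus and Rst but not Rut.
B: holds.
C: fails — Rxw and Rwy but not Rxy.
D: fails — Rbc and Rcd but not Rbd.

B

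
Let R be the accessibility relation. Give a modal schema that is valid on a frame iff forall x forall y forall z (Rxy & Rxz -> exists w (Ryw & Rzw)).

◇□ψ → □◇ψ

A defining formula is ◇□ψ → □◇ψ (the .2 axiom).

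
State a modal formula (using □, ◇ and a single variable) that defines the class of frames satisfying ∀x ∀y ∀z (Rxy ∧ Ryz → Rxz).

□p → □□p

A defining formula is □p → □□p (the 4 axiom).
Suppose □p→□□p is valid. Take Rxy, Ryz and set V(p)={w : Rxw}. Then □p at x, so □□p at x, so □p at y, so p at z, i.e. Rxz.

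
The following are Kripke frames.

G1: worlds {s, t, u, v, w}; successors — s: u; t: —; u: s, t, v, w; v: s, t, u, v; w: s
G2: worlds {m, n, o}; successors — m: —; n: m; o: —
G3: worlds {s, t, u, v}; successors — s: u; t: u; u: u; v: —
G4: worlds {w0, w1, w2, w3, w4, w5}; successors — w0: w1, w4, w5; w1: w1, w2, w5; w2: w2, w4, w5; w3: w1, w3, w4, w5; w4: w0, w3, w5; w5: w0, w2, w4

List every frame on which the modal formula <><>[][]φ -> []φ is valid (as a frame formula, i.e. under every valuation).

Frame correspondent (Sahlqvist): forall x forall y forall z ((x R^2 y & xRz) -> exists w (y R^2 w & z = w)) — i.e. a generalized confluence (Geach) condition.
G1: fails — sR²s, sRu but no w* with sR²w* and u=w*.
G2: holds.
G3: holds.
G4: fails — w0R²w2, w0Rw1 but no w with w2R²w and w1=w.
Valid on: G2, G3.

G2, G3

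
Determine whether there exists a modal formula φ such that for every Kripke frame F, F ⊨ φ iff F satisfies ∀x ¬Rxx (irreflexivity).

If a class were modally definable it would be closed under surjective bounded morphisms (Goldblatt–Thomason).
The 2-cycle (worlds s,t with s→t→s) is irreflexive, and the map sending every world to a single reflexive point • is a surjective bounded morphism (forth: every edge maps to (•,•); back: every world has a successor). So any modal formula valid on the 2-cycle is also valid on the reflexive point, which is not irreflexive.
So no modal formula (or set of formulas) defines exactly the irreflexive frames.

No — not modally definable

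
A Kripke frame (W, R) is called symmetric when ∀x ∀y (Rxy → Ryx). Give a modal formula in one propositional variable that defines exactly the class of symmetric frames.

A defining formula is q → □◇q (the B axiom).
Suppose q→□◇q is valid. Take Rxy and set V(q)={x}. Then q at x, so □◇q at x, so ◇q at y, so some z with Ryz has q; z=x, i.e. Ryx.

q → □◇q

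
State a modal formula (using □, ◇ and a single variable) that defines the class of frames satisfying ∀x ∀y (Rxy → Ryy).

□(□r → r)

A defining formula is □(□r → r) (the T□ axiom).
Suppose □(□r→r) is valid. Take Rxy and set V(r)={w : Ryw}. Then at y, □r holds; since □(□r→r) at x, □r→r at y, so r at y, i.e. Ryy.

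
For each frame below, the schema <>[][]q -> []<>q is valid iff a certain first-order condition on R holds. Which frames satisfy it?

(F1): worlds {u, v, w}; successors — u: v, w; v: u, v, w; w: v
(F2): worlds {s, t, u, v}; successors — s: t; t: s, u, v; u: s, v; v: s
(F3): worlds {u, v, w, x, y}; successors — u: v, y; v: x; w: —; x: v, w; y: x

This is the axiom for a generalized confluence (Geach) condition; its first-order frame correspondent is forall x forall y forall z ((xRy & xRz) -> exists w (y R^2 w & zRw)).
(F1): condition met.
(F2): fails — tRs, tRs but no w with sR²w and sRw.
(F3): fails — uRv, uRv but no t with vR²t and vRt.
Valid on: (F1).

(F1)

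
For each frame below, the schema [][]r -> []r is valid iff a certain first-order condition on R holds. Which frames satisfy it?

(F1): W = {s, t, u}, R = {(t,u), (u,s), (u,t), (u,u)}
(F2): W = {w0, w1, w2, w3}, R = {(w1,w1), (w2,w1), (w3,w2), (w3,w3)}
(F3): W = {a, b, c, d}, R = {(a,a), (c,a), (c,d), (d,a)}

(F1), (F2)

The schema corresponds to density: forall x forall y (Rxy -> exists z (Rxz & Rzy)).
(F1): satisfies the condition.
(F2): satisfies the condition.
(F3): fails — Rcd but no z with Rcz and Rzd.
Valid on: (F1), (F2).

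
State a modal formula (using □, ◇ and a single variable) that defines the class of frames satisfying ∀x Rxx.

A defining formula is □q → q (the T axiom).
Suppose □q→q is valid. At any x set V(q)={w : Rxw}. Then □q holds at x, so q holds at x, i.e. Rxx.

□q → q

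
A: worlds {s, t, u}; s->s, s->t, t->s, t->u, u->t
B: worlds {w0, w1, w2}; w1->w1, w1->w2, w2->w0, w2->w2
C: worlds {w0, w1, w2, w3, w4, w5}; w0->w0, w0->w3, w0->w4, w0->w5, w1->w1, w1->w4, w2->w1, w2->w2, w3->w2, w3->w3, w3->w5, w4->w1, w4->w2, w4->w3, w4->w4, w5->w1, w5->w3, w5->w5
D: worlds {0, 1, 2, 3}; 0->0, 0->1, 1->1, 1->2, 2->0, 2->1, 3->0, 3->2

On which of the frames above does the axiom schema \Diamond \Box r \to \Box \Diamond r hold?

A, D

The schema corresponds to convergence: \forall x \forall y \forall z (Rxy \wedge Rxz \to \exists w (Ryw \wedge Rzw)).
A: satisfies the condition.
B: fails — Rw2w0 and Rw2w0 but w0 and w0 have no common successor.
C: fails — Rw4w1 and Rw4w3 but w1 and w3 have no common successor.
D: satisfies the condition.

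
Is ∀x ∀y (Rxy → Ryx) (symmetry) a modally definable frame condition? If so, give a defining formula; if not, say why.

This is a Sahlqvist condition; the B axiom p → □◇p defines it.

Yes — defined by p → □◇p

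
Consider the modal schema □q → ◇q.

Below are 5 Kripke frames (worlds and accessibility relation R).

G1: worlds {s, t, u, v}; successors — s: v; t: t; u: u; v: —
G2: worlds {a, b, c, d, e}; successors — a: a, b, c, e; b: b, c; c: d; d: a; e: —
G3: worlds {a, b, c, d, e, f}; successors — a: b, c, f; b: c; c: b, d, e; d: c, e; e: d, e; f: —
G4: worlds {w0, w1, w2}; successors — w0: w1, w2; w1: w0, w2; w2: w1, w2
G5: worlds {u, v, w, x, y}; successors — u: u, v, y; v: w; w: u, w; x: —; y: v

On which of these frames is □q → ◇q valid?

G4

This is the axiom for seriality; its first-order frame correspondent is ∀x ∃y Rxy.
G1: fails — world v has no successor.
G2: fails — world e has no successor.
G3: fails — world f has no successor.
G4: ✓.
G5: fails — world x has no successor.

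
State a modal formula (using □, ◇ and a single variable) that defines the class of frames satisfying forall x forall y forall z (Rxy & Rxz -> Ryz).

◇ψ → □◇ψ

A defining formula is ◇ψ → □◇ψ (the 5 axiom).
Suppose ◇ψ→□◇ψ is valid. Take Rxy, Rxz and set V(ψ)={y}. Then ◇ψ at x, so □◇ψ at x, so ◇ψ at z, so some w with Rzw has ψ; w=y, i.e. Rzy. By symmetry of the argument, Ryz.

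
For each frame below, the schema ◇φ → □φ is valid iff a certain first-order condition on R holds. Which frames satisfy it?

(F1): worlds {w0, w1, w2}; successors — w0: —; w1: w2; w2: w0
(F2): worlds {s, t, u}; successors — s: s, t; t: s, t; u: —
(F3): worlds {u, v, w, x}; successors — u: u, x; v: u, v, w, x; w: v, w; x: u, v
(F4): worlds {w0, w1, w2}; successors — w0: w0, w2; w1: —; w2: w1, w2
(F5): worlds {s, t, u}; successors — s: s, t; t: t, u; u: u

(F1)

The schema corresponds to partial functionality: ∀x ∀y ∀z (Rxy ∧ Rxz → y = z).
(F1): condition met.
(F2): fails — s sees both s and t.
(F3): fails — u sees both u and x.
(F4): fails — w0 sees both w0 and w2.
(F5): fails — s sees both s and t.
Valid on: (F1).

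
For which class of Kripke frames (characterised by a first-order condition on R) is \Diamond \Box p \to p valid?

symmetry

This schema is equivalent to the B axiom p → □◇p.
It corresponds to symmetry: \forall x \forall y (Rxy \to Ryx).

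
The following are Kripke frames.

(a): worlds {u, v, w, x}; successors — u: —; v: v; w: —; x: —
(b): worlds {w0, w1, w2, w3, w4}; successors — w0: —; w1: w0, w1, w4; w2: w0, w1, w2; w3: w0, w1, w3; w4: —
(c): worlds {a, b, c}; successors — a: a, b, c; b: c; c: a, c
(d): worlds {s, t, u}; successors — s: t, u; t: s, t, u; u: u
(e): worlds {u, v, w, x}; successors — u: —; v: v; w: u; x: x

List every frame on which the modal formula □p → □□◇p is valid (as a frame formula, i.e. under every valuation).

(a), (c), (d), (e)

Frame correspondent (Sahlqvist): ∀x ∀z (xR²z → ∃w (xRw ∧ zRw)) — i.e. a generalized confluence (Geach) condition.
(a): condition met.
(b): fails — w1R²w0 but no w with w1Rw and w0Rw.
(c): condition met.
(d): condition met.
(e): condition met.
Valid on: (a), (c), (d), (e).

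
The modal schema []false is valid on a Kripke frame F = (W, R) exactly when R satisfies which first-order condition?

Emptiness of R

This is the Ver axiom.
It corresponds to emptiness of R: forall x forall y ~Rxy.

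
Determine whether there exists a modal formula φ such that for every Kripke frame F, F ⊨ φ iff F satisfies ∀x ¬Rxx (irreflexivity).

Modal frame validity is preserved under surjective bounded morphisms.
The 4-cycle (worlds s,t,u,v with s→t→u→v→s) is irreflexive, and the map sending every world to a single reflexive point • is a surjective bounded morphism (forth: every edge maps to (•,•); back: every world has a successor). So any modal formula valid on the 4-cycle is also valid on the reflexive point, which is not irreflexive.
So no modal formula (or set of formulas) defines exactly the irreflexive frames.

Not definable by any modal formula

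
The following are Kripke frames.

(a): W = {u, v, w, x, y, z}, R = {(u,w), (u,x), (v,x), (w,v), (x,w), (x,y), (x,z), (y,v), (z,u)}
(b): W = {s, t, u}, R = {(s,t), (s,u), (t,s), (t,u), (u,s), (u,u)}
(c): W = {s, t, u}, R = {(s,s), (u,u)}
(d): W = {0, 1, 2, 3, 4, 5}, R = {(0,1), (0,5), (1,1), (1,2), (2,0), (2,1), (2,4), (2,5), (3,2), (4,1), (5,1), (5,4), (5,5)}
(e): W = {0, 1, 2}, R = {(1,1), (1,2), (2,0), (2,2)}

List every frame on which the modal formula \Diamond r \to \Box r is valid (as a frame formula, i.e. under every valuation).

(c)

Frame correspondent (Sahlqvist): \forall x \forall y \forall z (Rxy \wedge Rxz \to y = z) — i.e. partial functionality.
(a): fails — u sees both w and x.
(b): fails — s sees both t and u.
(c): satisfies the condition.
(d): fails — 0 sees both 1 and 5.
(e): fails — 1 sees both 1 and 2.
Valid on: (c).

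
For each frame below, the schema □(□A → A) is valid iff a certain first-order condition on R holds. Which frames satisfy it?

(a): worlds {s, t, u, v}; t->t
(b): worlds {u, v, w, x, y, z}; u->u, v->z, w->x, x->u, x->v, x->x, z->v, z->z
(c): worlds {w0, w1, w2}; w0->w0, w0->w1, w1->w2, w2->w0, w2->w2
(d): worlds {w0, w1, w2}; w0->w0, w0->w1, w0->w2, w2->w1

(a)

Frame correspondent (Sahlqvist): ∀x ∀y (Rxy → Ryy) — i.e. shift-reflexivity.
(a): ✓.
(b): fails — Rzv but not Rvv.
(c): fails — Rw0w1 but not Rw1w1.
(d): fails — Rw0w1 but not Rw1w1.
Valid on: (a).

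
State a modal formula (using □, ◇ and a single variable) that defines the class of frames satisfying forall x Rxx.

This is reflexivity; the standard corresponding axiom is T: □s → s.
Suppose □s→s is valid. At any x set V(s)={w : Rxw}. Then □s holds at x, so s holds at x, i.e. Rxx.

□s → s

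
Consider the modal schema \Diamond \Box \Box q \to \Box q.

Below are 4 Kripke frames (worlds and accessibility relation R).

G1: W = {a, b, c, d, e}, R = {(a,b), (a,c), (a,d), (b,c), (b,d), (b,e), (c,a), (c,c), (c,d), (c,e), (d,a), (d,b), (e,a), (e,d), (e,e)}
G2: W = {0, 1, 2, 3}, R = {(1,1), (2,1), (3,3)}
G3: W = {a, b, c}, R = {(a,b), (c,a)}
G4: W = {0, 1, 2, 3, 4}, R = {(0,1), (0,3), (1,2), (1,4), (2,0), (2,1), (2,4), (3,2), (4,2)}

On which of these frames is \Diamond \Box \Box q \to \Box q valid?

The schema corresponds to a generalized confluence (Geach) condition: \forall x \forall y \forall z ((xRy \wedge xRz) \to \exists w (y R^2 w \wedge z = w)).
G1: fails — cRd, cRa but no w with dR²w and a=w.
G2: satisfies the condition.
G3: fails — aRb, aRb but no w with bR²w and b=w.
G4: fails — 0R1, 0R3 but no w with 1R²w and 3=w.

G2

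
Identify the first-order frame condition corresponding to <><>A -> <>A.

This is frame-equivalent to □A → □□A (substitute ¬A for A and contrapose).
Suppose □A→□□A is valid. Take Rxy, Ryz and set V(A)={w : Rxw}. Then □A at x, so □□A at x, so □A at y, so A at z, i.e. Rxz.

Transitivity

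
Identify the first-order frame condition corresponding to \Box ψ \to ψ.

This schema is the T axiom.
Its frame correspondent is reflexivity — \forall x Rxx.

Reflexivity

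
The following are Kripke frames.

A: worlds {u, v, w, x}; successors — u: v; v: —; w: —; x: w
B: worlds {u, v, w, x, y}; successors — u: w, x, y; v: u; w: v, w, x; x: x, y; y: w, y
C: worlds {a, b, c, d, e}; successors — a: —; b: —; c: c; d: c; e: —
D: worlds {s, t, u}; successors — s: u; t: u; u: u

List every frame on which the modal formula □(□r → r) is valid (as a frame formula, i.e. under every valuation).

C, D

This is the axiom for shift-reflexivity; its first-order frame correspondent is ∀x ∀y (Rxy → Ryy).
A: fails — Ruv but not Rvv.
B: fails — Rvu but not Ruu.
C: ✓.
D: ✓.
Valid on: C, D.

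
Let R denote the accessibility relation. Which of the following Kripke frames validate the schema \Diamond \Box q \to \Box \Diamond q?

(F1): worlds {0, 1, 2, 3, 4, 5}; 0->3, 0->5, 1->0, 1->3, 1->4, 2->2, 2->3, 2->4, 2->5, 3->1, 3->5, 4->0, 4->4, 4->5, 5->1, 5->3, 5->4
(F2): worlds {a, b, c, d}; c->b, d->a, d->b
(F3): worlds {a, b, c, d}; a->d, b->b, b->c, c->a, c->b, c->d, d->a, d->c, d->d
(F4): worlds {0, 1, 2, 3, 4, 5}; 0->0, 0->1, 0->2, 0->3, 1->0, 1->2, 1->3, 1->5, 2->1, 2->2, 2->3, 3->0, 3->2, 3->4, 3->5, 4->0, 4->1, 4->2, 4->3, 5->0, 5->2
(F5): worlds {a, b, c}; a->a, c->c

(F4), (F5)

This is the axiom for convergence; its first-order frame correspondent is \forall x \forall y \forall z (Rxy \wedge Rxz \to \exists w (Ryw \wedge Rzw)).
(F1): fails — R51 and R53 but 1 and 3 have no common successor.
(F2): fails — Rcb and Rcb but b and b have no common successor.
(F3): fails — Rcb and Rca but b and a have no common successor.
(F4): satisfies the condition.
(F5): satisfies the condition.
Valid on: (F4), (F5).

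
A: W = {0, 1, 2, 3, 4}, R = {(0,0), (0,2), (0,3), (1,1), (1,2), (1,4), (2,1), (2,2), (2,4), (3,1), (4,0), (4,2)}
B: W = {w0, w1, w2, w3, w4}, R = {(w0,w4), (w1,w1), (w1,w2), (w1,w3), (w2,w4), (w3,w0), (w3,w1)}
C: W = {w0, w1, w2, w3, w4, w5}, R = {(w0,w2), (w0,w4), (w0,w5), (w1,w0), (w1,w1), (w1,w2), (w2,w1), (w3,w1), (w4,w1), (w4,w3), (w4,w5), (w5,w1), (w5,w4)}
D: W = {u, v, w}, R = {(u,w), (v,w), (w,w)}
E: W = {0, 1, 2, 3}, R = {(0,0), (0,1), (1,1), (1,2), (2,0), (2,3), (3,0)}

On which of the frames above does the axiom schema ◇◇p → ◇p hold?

D

Frame correspondent (Sahlqvist): ∀x ∀y ∀z (Rxy ∧ Ryz → Rxz) — i.e. transitivity.
A: fails — R02 and R21 but not R01.
B: fails — Rw1w2 and Rw2w4 but not Rw1w4.
C: fails — Rw1w0 and Rw0w4 but not Rw1w4.
D: satisfies the condition.
E: fails — R12 and R23 but not R13.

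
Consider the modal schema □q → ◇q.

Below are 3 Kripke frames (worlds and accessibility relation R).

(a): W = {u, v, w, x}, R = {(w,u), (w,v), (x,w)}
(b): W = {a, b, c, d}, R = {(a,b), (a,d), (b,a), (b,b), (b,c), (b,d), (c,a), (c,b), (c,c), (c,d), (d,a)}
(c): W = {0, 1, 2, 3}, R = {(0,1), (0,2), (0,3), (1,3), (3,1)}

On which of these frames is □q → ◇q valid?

The schema corresponds to seriality: ∀x ∃y Rxy.
(a): fails — world u has no successor.
(b): satisfies the condition.
(c): fails — world 2 has no successor.

(b)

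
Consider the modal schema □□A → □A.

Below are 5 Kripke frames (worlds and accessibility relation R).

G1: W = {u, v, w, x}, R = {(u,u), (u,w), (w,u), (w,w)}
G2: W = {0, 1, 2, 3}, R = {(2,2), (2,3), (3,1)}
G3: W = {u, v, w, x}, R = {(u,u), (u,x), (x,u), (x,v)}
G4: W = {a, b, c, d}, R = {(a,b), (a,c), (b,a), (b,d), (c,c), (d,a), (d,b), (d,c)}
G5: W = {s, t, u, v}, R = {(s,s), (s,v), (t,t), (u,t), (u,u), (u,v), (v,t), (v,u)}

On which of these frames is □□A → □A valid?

G1, G5

This is the axiom for density; its first-order frame correspondent is ∀x ∀y (Rxy → ∃z (Rxz ∧ Rzy)).
G1: condition met.
G2: fails — R31 but no z with R3z and Rz1.
G3: fails — Rxv but no z with Rxz and Rzv.
G4: fails — Rab but no z with Raz and Rzb.
G5: condition met.
Valid on: G1, G5.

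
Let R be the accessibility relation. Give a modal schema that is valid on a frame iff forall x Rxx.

This is reflexivity; the standard corresponding axiom is T: □s → s.
Suppose □s→s is valid. At any x set V(s)={w : Rxw}. Then □s holds at x, so s holds at x, i.e. Rxx.

□s → s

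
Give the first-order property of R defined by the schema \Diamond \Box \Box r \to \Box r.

This is a Sahlqvist (Geach-type) schema ◇^1□^2r → □^1◇^0r.
Minimal-valuation argument: fix x; take any y with xR^1y and any z with xR^1z. Set V(r) to the set of worlds R-reachable from y in exactly 2 steps. Then □^2r holds at y, so the antecedent holds at x; validity forces ◇^0r at z, giving a w with zR^0w and yR^2w.
First-order correspondent: \forall x \forall y \forall z ((xRy \wedge xRz) \to \exists w (y R^2 w \wedge z = w)).

\forall x \forall y \forall z ((xRy \wedge xRz) \to \exists w (y R^2 w \wedge z = w))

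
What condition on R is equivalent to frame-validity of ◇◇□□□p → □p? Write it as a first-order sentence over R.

This is a Sahlqvist (Geach-type) schema ◇^2□^3p → □^1◇^0p.
Minimal-valuation argument: fix x; take any y with xR^2y and any z with xR^1z. Set V(p) to the set of worlds R-reachable from y in exactly 3 steps. Then □^3p holds at y, so the antecedent holds at x; validity forces ◇^0p at z, giving a w with zR^0w and yR^3w.
First-order correspondent: ∀x ∀y ∀z ((xR²y ∧ xRz) → ∃w (yR³w ∧ z = w)).

∀x ∀y ∀z ((xR²y ∧ xRz) → ∃w (yR³w ∧ z = w))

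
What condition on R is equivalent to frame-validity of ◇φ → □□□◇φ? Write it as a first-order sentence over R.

This is a Sahlqvist (Geach-type) schema ◇^1□^0φ → □^3◇^1φ.
Minimal-valuation argument: fix x; take any y with xR^1y and any z with xR^3z. Set V(φ) to the set of worlds R-reachable from y in exactly 0 steps. Then □^0φ holds at y, so the antecedent holds at x; validity forces ◇^1φ at z, giving a w with zR^1w and yR^0w.
First-order correspondent: ∀x ∀y ∀z ((xRy ∧ xR³z) → ∃w (y = w ∧ zRw)).

∀x ∀y ∀z ((xRy ∧ xR³z) → ∃w (y = w ∧ zRw))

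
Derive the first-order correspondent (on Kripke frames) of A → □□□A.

This is a Sahlqvist (Geach-type) schema ◇^0□^0A → □^3◇^0A.
First-order correspondent: ∀x ∀z (xR³z → ∃w (x = w ∧ z = w)).

∀x ∀z (xR³z → ∃w (x = w ∧ z = w))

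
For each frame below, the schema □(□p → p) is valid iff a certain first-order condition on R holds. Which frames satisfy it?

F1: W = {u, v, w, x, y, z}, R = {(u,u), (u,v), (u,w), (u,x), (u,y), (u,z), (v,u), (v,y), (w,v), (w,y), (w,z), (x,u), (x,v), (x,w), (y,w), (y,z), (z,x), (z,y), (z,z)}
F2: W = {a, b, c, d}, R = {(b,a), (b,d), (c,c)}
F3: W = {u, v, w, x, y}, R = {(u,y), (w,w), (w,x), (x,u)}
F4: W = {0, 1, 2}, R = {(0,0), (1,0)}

F4

Frame correspondent (Sahlqvist): ∀x ∀y (Rxy → Ryy) — i.e. shift-reflexivity.
F1: fails — Ruv but not Rvv.
F2: fails — Rba but not Raa.
F3: fails — Rxu but not Ruu.
F4: holds.
Valid on: F4.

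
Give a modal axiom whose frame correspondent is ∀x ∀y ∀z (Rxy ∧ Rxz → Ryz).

The condition is the Euclidean property. The 5 schema ◇p → □◇p defines it.
Suppose ◇p→□◇p is valid. Take Rxy, Rxz and set V(p)={y}. Then ◇p at x, so □◇p at x, so ◇p at z, so some w with Rzw has p; w=y, i.e. Rzy. By symmetry of the argument, Ryz.

◇p → □◇p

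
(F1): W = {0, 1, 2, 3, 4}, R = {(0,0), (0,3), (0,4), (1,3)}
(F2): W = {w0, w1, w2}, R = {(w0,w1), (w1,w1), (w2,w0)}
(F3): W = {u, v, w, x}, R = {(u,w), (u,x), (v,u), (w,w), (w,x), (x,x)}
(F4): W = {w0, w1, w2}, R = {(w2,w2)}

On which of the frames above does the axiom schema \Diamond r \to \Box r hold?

(F2), (F4)

The schema corresponds to partial functionality: \forall x \forall y \forall z (Rxy \wedge Rxz \to y = z).
(F1): fails — 0 sees both 0 and 3.
(F2): holds.
(F3): fails — u sees both w and x.
(F4): holds.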